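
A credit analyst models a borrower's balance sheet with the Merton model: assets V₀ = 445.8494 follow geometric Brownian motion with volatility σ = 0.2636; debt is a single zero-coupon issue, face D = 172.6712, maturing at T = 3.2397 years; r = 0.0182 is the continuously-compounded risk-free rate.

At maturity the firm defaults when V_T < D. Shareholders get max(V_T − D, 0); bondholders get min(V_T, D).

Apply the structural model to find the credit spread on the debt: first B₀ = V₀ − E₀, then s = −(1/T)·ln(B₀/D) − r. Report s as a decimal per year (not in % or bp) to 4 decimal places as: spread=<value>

Apply the equity-as-call identities (strike 172.6712, horizon 3.2397 years):
d₁ = [ln(V₀/D) + (r + σ²/2)T] / (σ√T)
   = [ln(445.8494/172.6712) + (0.0182 + 0.5·0.2636²)·3.2397] / (0.2636·√3.2397)
   = [0.948592 + 0.171518] / 0.474458 = 2.360819
d₂ = d₁ − σ√T = 2.360819 − 0.474458 = 1.886361
N(d₁) = 0.990883,  N(d₂) = 0.970377,  e^(−rT) = 0.942742
E₀ = V₀·N(d₁) − D·e^(−rT)·N(d₂)
   = 445.8494·0.990883 − 172.6712·0.942742·0.970377 = 283.822233
B₀ = V₀ − E₀ = 445.8494 − 283.822233 = 162.027167
spread = −(1/T)·ln(B₀/D) − r = −(1/3.2397)·ln(162.027167/172.6712) − 0.0182 = 0.00143922

spread=0.0014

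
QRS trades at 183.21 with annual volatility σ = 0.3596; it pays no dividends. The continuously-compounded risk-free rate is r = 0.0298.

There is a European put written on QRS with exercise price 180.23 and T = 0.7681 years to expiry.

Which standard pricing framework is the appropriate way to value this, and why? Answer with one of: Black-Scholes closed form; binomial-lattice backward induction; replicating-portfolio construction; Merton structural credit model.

framework: Black-Scholes closed form

Key observation: the strike-180.23 put on QRS is European-exercise on a continuously-modelled lognormal underlying, so its value is a single closed-form evaluation.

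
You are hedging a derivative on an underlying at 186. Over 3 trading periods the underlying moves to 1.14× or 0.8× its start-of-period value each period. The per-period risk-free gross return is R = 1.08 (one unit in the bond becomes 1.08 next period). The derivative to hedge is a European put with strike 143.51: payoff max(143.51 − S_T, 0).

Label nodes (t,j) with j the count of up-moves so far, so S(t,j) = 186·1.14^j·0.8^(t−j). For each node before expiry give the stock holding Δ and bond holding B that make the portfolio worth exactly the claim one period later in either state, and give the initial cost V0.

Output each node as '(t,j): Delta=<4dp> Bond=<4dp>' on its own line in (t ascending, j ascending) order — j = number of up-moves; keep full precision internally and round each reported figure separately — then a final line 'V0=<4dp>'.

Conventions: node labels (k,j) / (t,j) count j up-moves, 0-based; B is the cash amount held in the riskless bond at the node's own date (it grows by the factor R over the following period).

(0,0): Delta=-0.0478 Bond=9.5855
(1,0): Delta=-0.2483 Bond=40.1879
(1,1): Delta=-0.0177 Bond=3.9590
(2,0): Delta=-1.0000 Bond=132.8796
(2,1): Delta=-0.1353 Bond=24.2293
(2,2): Delta=0.0000 Bond=0.0000
V0=0.6873

No-arbitrage ⇒ martingale measure with p* = (R−d)/(u−d) = 0.8235.
Terminal payoffs: V(3,0)=48.2780, V(3,1)=7.8044, V(3,2)=0.0000, V(3,3)=0.0000
(2,0): S=119.0400. Δ = (V_up−V_dn)/(S_up−S_dn) = (7.8044−48.2780)/(135.7056−95.2320) = -1.0000. V = [p*·7.8044 + (1−p*)·48.2780]/1.08 = 13.8396. B = V − Δ·S = 132.8796.
(2,1): S=169.6320. Δ = (V_up−V_dn)/(S_up−S_dn) = (0.0000−7.8044)/(193.3805−135.7056) = -0.1353. V = [p*·0.0000 + (1−p*)·7.8044]/1.08 = 1.2752. B = V − Δ·S = 24.2293.
(2,2): S=241.7256. Δ = (V_up−V_dn)/(S_up−S_dn) = (0.0000−0.0000)/(275.5672−193.3805) = 0.0000. V = [p*·0.0000 + (1−p*)·0.0000]/1.08 = 0.0000. B = V − Δ·S = 0.0000.
(1,0): S=148.8000. Δ = (V_up−V_dn)/(S_up−S_dn) = (1.2752−13.8396)/(169.6320−119.0400) = -0.2483. V = [p*·1.2752 + (1−p*)·13.8396]/1.08 = 3.2338. B = V − Δ·S = 40.1879.
(1,1): S=212.0400. Δ = (V_up−V_dn)/(S_up−S_dn) = (0.0000−1.2752)/(241.7256−169.6320) = -0.0177. V = [p*·0.0000 + (1−p*)·1.2752]/1.08 = 0.2084. B = V − Δ·S = 3.9590.
(0,0): S=186.0000. Δ = (V_up−V_dn)/(S_up−S_dn) = (0.2084−3.2338)/(212.0400−148.8000) = -0.0478. V = [p*·0.2084 + (1−p*)·3.2338]/1.08 = 0.6873. B = V − Δ·S = 9.5855.
Verification: the root portfolio costs Δ(0,0)·S0 + B(0,0) = 0.6873, matching V0.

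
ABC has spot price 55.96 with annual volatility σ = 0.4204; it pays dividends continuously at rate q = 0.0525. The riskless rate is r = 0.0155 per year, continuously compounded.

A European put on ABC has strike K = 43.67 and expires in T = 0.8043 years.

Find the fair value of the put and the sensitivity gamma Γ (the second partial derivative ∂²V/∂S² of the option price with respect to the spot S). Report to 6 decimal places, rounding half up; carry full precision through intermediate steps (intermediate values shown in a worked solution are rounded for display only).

σ√T = 0.4204·√0.8043 = 0.377026
d₁ = (ln(S/K) + (r−q+σ²/2)T) / (σ√T) = (ln(55.96/43.67) + (0.0155−0.0525+0.4204²/2)·0.8043) / 0.377026 = (0.247976 + 0.041315) / 0.377026 = 0.767297
d₂ = d₁ − σ√T = 0.767297 − 0.377026 = 0.390270
e^{−rT} = 0.987611
e^{−qT} = 0.958653
N(−d₁) = 0.221453,  N(−d₂) = 0.348168
Put price V = K·e^{−rT}·N(−d₂) − S·e^{−qT}·N(−d₁) = 15.016137 − 11.880096 = 3.136041
φ(d₁) = (1/√(2π))·e^{−d₁²/2} = 0.297212
Γ = e^{−qT}·φ(d₁) / (S·σ·√T) = 0.013504

price = 3.136041
Γ = 0.013504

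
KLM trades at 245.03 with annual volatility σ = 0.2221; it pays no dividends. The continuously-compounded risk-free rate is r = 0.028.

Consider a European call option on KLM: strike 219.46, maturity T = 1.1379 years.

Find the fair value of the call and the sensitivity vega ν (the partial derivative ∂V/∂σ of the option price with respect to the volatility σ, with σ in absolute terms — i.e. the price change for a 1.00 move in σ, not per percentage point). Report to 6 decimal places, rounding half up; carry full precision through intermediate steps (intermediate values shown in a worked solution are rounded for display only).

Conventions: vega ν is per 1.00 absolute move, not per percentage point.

price = 41.543049
ν = 80.574644

σ√T = 0.2221·√1.1379 = 0.236919
d₁ = (ln(S/K) + (r+σ²/2)T) / (σ√T) = (ln(245.03/219.46) + (0.028+0.2221²/2)·1.1379) / 0.236919 = (0.110211 + 0.059927) / 0.236919 = 0.718123
d₂ = d₁ − σ√T = 0.718123 − 0.236919 = 0.481204
e^{−rT} = 0.968641
N(d₁) = 0.763659,  N(d₂) = 0.684814
Call price V = S·N(d₁) − K·e^{−rT}·N(d₂) = 187.119433 − 145.576385 = 41.543049
φ(d₁) = (1/√(2π))·e^{−d₁²/2} = 0.308267
ν = S·φ(d₁)·√T = 80.574644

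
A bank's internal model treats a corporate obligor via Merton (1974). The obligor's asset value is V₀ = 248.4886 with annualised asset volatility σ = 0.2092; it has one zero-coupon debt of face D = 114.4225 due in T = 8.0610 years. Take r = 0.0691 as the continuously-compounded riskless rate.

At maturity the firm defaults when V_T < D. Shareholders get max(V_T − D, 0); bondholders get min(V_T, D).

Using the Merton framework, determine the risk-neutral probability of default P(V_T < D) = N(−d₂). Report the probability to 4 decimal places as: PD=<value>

Work the structural quantities from V₀ = 248.4886 against face 114.4225:
d₁ = [ln(V₀/D) + (r + σ²/2)T] / (σ√T)
   = [ln(248.4886/114.4225) + (0.0691 + 0.5·0.2092²)·8.0610] / (0.2092·√8.0610)
   = [0.775499 + 0.733408] / 0.593959 = 2.540426
d₂ = d₁ − σ√T = 2.540426 − 0.593959 = 1.946467
risk-neutral PD = N(−d₂) = N(-1.946467) = 0.025799

PD=0.0258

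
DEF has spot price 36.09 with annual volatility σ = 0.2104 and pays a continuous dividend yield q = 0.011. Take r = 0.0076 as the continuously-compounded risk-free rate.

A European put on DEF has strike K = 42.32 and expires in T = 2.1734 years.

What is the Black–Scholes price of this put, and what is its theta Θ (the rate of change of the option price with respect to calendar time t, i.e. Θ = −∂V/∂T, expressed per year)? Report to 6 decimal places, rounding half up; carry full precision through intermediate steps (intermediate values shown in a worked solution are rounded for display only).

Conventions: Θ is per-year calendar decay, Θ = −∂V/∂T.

σ√T = 0.2104·√2.1734 = 0.310181
d₁ = (ln(S/K) + (r−q+σ²/2)T) / (σ√T) = (ln(36.09/42.32) + (0.0076−0.011+0.2104²/2)·2.1734) / 0.310181 = (-0.159244 + 0.040717) / 0.310181 = -0.382123
d₂ = d₁ − σ√T = -0.382123 − 0.310181 = -0.692304
e^{−rT} = 0.983618
e^{−qT} = 0.976376
N(−d₁) = 0.648815,  N(−d₂) = 0.755627
Put price V = K·e^{−rT}·N(−d₂) − S·e^{−qT}·N(−d₁) = 31.454255 − 22.862557 = 8.591697
φ(d₁) = (1/√(2π))·e^{−d₁²/2} = 0.370854
Θ = −S·e^{−qT}·φ(d₁)·σ/(2√T) − q·S·e^{−qT}·N(−d₁) + r·K·e^{−rT}·N(−d₂) = −0.932508 − 0.251488 + 0.239052 = -0.944944

price = 8.591697
Θ = -0.944944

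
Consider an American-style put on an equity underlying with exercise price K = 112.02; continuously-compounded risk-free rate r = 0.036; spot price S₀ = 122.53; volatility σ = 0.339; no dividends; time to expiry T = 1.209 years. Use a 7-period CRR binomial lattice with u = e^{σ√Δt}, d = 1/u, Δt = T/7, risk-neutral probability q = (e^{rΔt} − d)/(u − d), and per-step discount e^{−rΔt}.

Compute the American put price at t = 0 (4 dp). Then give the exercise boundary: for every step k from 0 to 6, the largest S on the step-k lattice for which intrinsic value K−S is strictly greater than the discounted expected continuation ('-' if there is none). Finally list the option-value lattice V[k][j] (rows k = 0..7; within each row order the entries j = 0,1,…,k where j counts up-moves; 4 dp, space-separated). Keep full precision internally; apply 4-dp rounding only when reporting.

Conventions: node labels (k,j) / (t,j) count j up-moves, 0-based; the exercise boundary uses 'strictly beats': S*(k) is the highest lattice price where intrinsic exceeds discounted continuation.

Δt=0.17271  u=1.15129  d=0.86859  q=0.48690  discount=0.99380
step 7 (expiry): payoffs max(K−S,0) = 66.3170 51.4420 31.7254 5.5917 0.0000 0.0000 0.0000 0.0000
step 6: (k=6,j=0): S=52.6174, K−S=59.4026, hold=58.7082 ⇒ V=59.4026 exercise | (k=6,j=1): S=69.7430, K−S=42.2770, hold=41.5826 ⇒ V=42.2770 exercise | (k=6,j=2): S=92.4425, K−S=19.5775, hold=18.8832 ⇒ V=19.5775 exercise | (k=6,j=3): S=122.5300, K−S=0.0000, hold=2.8513 ⇒ V=2.8513 continue | (k=6,j=4): S=162.4102, K−S=0.0000, hold=0.0000 ⇒ V=0.0000 continue | (k=6,j=5): S=215.2704, K−S=0.0000, hold=0.0000 ⇒ V=0.0000 continue | (k=6,j=6): S=285.3350, K−S=0.0000, hold=0.0000 ⇒ V=0.0000 continue  boundary S*=92.4425
step 5: (k=5,j=0): S=60.5780, K−S=51.4420, hold=50.7476 ⇒ V=51.4420 exercise | (k=5,j=1): S=80.2946, K−S=31.7254, hold=31.0311 ⇒ V=31.7254 exercise | (k=5,j=2): S=106.4283, K−S=5.5917, hold=11.3627 ⇒ V=11.3627 continue | (k=5,j=3): S=141.0678, K−S=0.0000, hold=1.4540 ⇒ V=1.4540 continue | (k=5,j=4): S=186.9816, K−S=0.0000, hold=0.0000 ⇒ V=0.0000 continue | (k=5,j=5): S=247.8390, K−S=0.0000, hold=0.0000 ⇒ V=0.0000 continue  boundary S*=80.2946
step 4: (k=4,j=0): S=69.7430, K−S=42.2770, hold=41.5826 ⇒ V=42.2770 exercise | (k=4,j=1): S=92.4425, K−S=19.5775, hold=21.6756 ⇒ V=21.6756 continue | (k=4,j=2): S=122.5300, K−S=0.0000, hold=6.4976 ⇒ V=6.4976 continue | (k=4,j=3): S=162.4102, K−S=0.0000, hold=0.7414 ⇒ V=0.7414 continue | (k=4,j=4): S=215.2704, K−S=0.0000, hold=0.0000 ⇒ V=0.0000 continue  boundary S*=69.7430
step 3: (k=3,j=0): S=80.2946, K−S=31.7254, hold=32.0463 ⇒ V=32.0463 continue | (k=3,j=1): S=106.4283, K−S=5.5917, hold=14.1969 ⇒ V=14.1969 continue | (k=3,j=2): S=141.0678, K−S=0.0000, hold=3.6720 ⇒ V=3.6720 continue | (k=3,j=3): S=186.9816, K−S=0.0000, hold=0.3781 ⇒ V=0.3781 continue  boundary S*=-
step 2: (k=2,j=0): S=92.4425, K−S=19.5775, hold=23.2107 ⇒ V=23.2107 continue | (k=2,j=1): S=122.5300, K−S=0.0000, hold=9.0161 ⇒ V=9.0161 continue | (k=2,j=2): S=162.4102, K−S=0.0000, hold=2.0554 ⇒ V=2.0554 continue  boundary S*=-
step 1: (k=1,j=0): S=106.4283, K−S=5.5917, hold=16.1983 ⇒ V=16.1983 continue | (k=1,j=1): S=141.0678, K−S=0.0000, hold=5.5921 ⇒ V=5.5921 continue  boundary S*=-
step 0: (k=0,j=0): S=122.5300, K−S=0.0000, hold=10.9657 ⇒ V=10.9657 continue  boundary S*=-

price = 10.9657
boundary = - - - - 69.7430 80.2946 92.4425
tree:
10.9657
16.1983 5.5921
23.2107 9.0161 2.0554
32.0463 14.1969 3.6720 0.3781
42.2770 21.6756 6.4976 0.7414 0.0000
51.4420 31.7254 11.3627 1.4540 0.0000 0.0000
59.4026 42.2770 19.5775 2.8513 0.0000 0.0000 0.0000
66.3170 51.4420 31.7254 5.5917 0.0000 0.0000 0.0000 0.0000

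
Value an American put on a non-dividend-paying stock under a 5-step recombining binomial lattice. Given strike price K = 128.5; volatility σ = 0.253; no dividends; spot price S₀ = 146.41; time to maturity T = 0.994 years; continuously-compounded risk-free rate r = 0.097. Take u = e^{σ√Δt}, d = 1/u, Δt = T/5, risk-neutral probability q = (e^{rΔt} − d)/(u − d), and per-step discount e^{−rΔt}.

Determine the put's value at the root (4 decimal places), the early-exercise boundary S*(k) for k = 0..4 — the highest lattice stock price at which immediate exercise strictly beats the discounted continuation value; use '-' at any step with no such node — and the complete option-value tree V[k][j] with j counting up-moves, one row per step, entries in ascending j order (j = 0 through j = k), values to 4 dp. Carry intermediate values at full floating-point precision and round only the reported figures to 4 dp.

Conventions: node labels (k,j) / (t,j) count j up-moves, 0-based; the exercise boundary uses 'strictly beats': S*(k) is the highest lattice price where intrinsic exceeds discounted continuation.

Δt=0.19880, u=1.11941, d=0.89332, q=0.55795, disc=e^(-rΔt)=0.98090
k=5 terminal: V=max(K-S,0) → 45.2053 24.1244 0.0000 0.0000 0.0000 0.0000
k=4: j=0 S=93.2413 intr=35.2587 cont=32.8045 V=35.2587[EX]; j=1 S=116.8394 intr=11.6606 cont=10.4606 V=11.6606[EX]; j=2 S=146.4100 intr=0.0000 cont=0.0000 V=0.0000[hold]; j=3 S=183.4645 intr=0.0000 cont=0.0000 V=0.0000[hold]; j=4 S=229.8970 intr=0.0000 cont=0.0000 V=0.0000[hold]  S*(4)=116.8394
k=3: j=0 S=104.3756 intr=24.1244 cont=21.6702 V=24.1244[EX]; j=1 S=130.7917 intr=0.0000 cont=5.0561 V=5.0561[hold]; j=2 S=163.8934 intr=0.0000 cont=0.0000 V=0.0000[hold]; j=3 S=205.3727 intr=0.0000 cont=0.0000 V=0.0000[hold]  S*(3)=104.3756
k=2: j=0 S=116.8394 intr=11.6606 cont=13.2277 V=13.2277[hold]; j=1 S=146.4100 intr=0.0000 cont=2.1924 V=2.1924[hold]; j=2 S=183.4645 intr=0.0000 cont=0.0000 V=0.0000[hold]  S*(2)=-
k=1: j=0 S=130.7917 intr=0.0000 cont=6.9355 V=6.9355[hold]; j=1 S=163.8934 intr=0.0000 cont=0.9506 V=0.9506[hold]  S*(1)=-
k=0: j=0 S=146.4100 intr=0.0000 cont=3.5276 V=3.5276[hold]  S*(0)=-

price = 3.5276
boundary = - - - 104.3756 116.8394
tree:
3.5276
6.9355 0.9506
13.2277 2.1924 0.0000
24.1244 5.0561 0.0000 0.0000
35.2587 11.6606 0.0000 0.0000 0.0000
45.2053 24.1244 0.0000 0.0000 0.0000 0.0000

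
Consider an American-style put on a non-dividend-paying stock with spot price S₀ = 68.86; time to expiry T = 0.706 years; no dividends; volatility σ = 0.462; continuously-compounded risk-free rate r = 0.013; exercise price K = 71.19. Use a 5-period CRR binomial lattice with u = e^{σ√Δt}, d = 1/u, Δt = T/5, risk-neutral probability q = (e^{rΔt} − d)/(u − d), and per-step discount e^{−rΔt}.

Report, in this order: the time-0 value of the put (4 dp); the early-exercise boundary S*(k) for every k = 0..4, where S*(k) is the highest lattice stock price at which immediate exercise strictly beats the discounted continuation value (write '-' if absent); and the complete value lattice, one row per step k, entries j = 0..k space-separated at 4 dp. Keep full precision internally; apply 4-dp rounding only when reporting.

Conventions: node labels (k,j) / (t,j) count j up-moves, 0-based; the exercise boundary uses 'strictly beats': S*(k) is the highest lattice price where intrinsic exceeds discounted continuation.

Δt=0.14120  u=1.18958  d=0.84063  q=0.46197  discount=0.99817
step 5 (expiry): payoffs max(K−S,0) = 42.2838 30.2845 13.3042 0.0000 0.0000 0.0000
step 4: (k=4,j=0): S=34.3864, K−S=36.8036, hold=36.6731 ⇒ V=36.8036 exercise | (k=4,j=1): S=48.6605, K−S=22.5295, hold=22.3989 ⇒ V=22.5295 exercise | (k=4,j=2): S=68.8600, K−S=2.3300, hold=7.1449 ⇒ V=7.1449 continue | (k=4,j=3): S=97.4445, K−S=0.0000, hold=0.0000 ⇒ V=0.0000 continue | (k=4,j=4): S=137.8948, K−S=0.0000, hold=0.0000 ⇒ V=0.0000 continue  boundary S*=48.6605
step 3: (k=3,j=0): S=40.9055, K−S=30.2845, hold=30.1540 ⇒ V=30.2845 exercise | (k=3,j=1): S=57.8858, K−S=13.3042, hold=15.3939 ⇒ V=15.3939 continue | (k=3,j=2): S=81.9148, K−S=0.0000, hold=3.8371 ⇒ V=3.8371 continue | (k=3,j=3): S=115.9185, K−S=0.0000, hold=0.0000 ⇒ V=0.0000 continue  boundary S*=40.9055
step 2: (k=2,j=0): S=48.6605, K−S=22.5295, hold=23.3626 ⇒ V=23.3626 continue | (k=2,j=1): S=68.8600, K−S=2.3300, hold=10.0366 ⇒ V=10.0366 continue | (k=2,j=2): S=97.4445, K−S=0.0000, hold=2.0607 ⇒ V=2.0607 continue  boundary S*=-
step 1: (k=1,j=0): S=57.8858, K−S=13.3042, hold=17.1748 ⇒ V=17.1748 continue | (k=1,j=1): S=81.9148, K−S=0.0000, hold=6.3403 ⇒ V=6.3403 continue  boundary S*=-
step 0: (k=0,j=0): S=68.8600, K−S=2.3300, hold=12.1472 ⇒ V=12.1472 continue  boundary S*=-

price = 12.1472
boundary = - - - 40.9055 48.6605
tree:
12.1472
17.1748 6.3403
23.3626 10.0366 2.0607
30.2845 15.3939 3.8371 0.0000
36.8036 22.5295 7.1449 0.0000 0.0000
42.2838 30.2845 13.3042 0.0000 0.0000 0.0000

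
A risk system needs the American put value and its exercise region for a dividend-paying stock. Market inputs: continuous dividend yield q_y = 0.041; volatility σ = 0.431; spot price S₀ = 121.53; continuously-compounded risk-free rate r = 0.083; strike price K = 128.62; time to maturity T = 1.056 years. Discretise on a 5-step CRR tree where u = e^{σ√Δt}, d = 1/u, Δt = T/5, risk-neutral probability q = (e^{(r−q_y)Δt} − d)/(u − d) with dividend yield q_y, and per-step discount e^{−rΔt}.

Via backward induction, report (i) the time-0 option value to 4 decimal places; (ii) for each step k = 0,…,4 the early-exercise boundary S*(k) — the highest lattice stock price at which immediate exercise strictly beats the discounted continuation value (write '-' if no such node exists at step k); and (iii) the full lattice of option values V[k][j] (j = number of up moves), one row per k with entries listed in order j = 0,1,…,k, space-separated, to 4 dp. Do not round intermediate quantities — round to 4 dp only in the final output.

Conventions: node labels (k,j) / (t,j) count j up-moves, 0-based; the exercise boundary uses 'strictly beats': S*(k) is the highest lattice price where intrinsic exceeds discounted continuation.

price = 22.9472
boundary = - - 81.7786 67.0839 81.7786
tree:
22.9472
33.4467 12.1064
46.8414 19.7726 4.0173
61.5361 31.2194 7.7576 0.0000
73.5904 46.8414 14.9803 0.0000 0.0000
83.4787 61.5361 28.9277 0.0000 0.0000 0.0000

params: Δt=0.21120 u=1.21905 d=0.82031 q=0.47299 e^(-rΔt)=0.98262
t_5 payoffs: 83.4787 61.5361 28.9277 0.0000 0.0000 0.0000
t_4: node(4,0) S=55.0296 payoff=73.5904 vs cont=71.8299 → 73.5904 [stop]  node(4,1) S=81.7786 payoff=46.8414 vs cont=45.3114 → 46.8414 [stop]  node(4,2) S=121.5300 payoff=7.0900 vs cont=14.9803 → 14.9803 [wait]  node(4,3) S=180.6039 payoff=0.0000 vs cont=0.0000 → 0.0000 [wait]  node(4,4) S=268.3927 payoff=0.0000 vs cont=0.0000 → 0.0000 [wait]  ⇒ S*(4)=81.7786
t_3: node(3,0) S=67.0839 payoff=61.5361 vs cont=59.8795 → 61.5361 [stop]  node(3,1) S=99.6923 payoff=28.9277 vs cont=31.2194 → 31.2194 [wait]  node(3,2) S=148.1512 payoff=0.0000 vs cont=7.7576 → 7.7576 [wait]  node(3,3) S=220.1653 payoff=0.0000 vs cont=0.0000 → 0.0000 [wait]  ⇒ S*(3)=67.0839
t_2: node(2,0) S=81.7786 payoff=46.8414 vs cont=46.3765 → 46.8414 [stop]  node(2,1) S=121.5300 payoff=7.0900 vs cont=19.7726 → 19.7726 [wait]  node(2,2) S=180.6039 payoff=0.0000 vs cont=4.0173 → 4.0173 [wait]  ⇒ S*(2)=81.7786
t_1: node(1,0) S=99.6923 payoff=28.9277 vs cont=33.4467 → 33.4467 [wait]  node(1,1) S=148.1512 payoff=0.0000 vs cont=12.1064 → 12.1064 [wait]  ⇒ S*(1)=-
t_0: node(0,0) S=121.5300 payoff=7.0900 vs cont=22.9472 → 22.9472 [wait]  ⇒ S*(0)=-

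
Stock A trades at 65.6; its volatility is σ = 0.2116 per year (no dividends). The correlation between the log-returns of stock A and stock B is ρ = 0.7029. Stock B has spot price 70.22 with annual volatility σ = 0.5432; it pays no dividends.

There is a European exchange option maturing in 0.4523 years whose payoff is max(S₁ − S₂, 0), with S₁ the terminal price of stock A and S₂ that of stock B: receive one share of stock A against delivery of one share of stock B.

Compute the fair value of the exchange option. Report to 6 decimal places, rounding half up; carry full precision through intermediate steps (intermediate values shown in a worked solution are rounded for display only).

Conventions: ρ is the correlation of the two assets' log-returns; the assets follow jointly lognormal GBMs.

exchange price = 5.574560

σ_eff = √(σ₁² + σ₂² − 2ρσ₁σ₂) = √(0.2116² + 0.5432² − 2·0.7029·0.2116·0.5432) = 0.422204
d₁ = (ln(S₁/S₂) + (q₂ − q₁ + σ_eff²/2)T) / (σ_eff√T) = (ln(65.6/70.22) + (0.0 − 0.0 + 0.089128)·0.4523) / 0.283946 = -0.097711
d₂ = d₁ − σ_eff√T = -0.097711 − 0.283946 = -0.381657
N(d₁) = 0.461081,  N(d₂) = 0.351358
V = S₁·e^{−q₁T}·N(d₁) − S₂·e^{−q₂T}·N(d₂) = 30.246899 − 24.672339 = 5.574560
Key observation: the rate r is irrelevant here: denominating values in stock B turns the exchange into a ratio option on S₁/S₂, and discounting at r drops out.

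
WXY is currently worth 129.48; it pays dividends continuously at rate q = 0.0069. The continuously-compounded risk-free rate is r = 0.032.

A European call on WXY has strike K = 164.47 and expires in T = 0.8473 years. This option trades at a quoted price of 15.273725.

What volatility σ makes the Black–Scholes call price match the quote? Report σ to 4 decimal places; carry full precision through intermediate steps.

sigma = 0.5398

At σ = 0.5398 the Black–Scholes value reproduces the quote:
σ√T = 0.5398·√0.8473 = 0.496880
d₁ = (ln(S/K) + (r−q+σ²/2)T) / (σ√T) = (ln(129.48/164.47) + (0.032−0.0069+0.5398²/2)·0.8473) / 0.496880 = (-0.239202 + 0.144712) / 0.496880 = -0.190166
d₂ = d₁ − σ√T = -0.190166 − 0.496880 = -0.687046
e^{−rT} = 0.973251
e^{−qT} = 0.994171
N(d₁) = 0.424590,  N(d₂) = 0.246027
V = S·e^{−qT}·N(d₁) − K·e^{−rT}·N(d₂) = 54.655380 − 39.381656 = 15.273725 (the quoted price), and the Black–Scholes price is strictly increasing in σ, so σ is unique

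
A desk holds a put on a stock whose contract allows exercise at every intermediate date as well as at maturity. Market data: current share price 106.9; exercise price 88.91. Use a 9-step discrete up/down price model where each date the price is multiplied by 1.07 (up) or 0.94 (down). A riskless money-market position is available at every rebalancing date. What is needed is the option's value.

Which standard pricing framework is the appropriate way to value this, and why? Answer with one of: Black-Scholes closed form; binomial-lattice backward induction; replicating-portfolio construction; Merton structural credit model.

Key observation: an American put (K = 88.91, S₀ = 106.9) on a 9-date tree has no closed form — the optimal stopping decision is embedded and must be resolved recursively from expiry.

framework: binomial-lattice backward induction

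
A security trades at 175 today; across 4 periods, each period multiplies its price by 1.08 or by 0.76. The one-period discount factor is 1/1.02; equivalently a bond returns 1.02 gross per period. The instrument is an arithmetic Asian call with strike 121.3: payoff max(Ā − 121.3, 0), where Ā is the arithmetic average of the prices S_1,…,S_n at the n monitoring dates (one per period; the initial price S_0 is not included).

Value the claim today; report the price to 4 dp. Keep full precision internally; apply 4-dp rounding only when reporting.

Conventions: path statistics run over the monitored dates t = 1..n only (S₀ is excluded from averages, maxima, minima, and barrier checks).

With p* = (R−d)/(u−d) = 0.8125, sum probability × payoff across the paths and divide by R^4.
Enumerate all 2^4 = 16 price paths (U = up ×1.08, D = down ×0.76); each path with k up-moves has probability p*^k·(1−p*)^(4−k).
DDDD: Ā=92.3212, payoff=0.0000, prob=0.001236
UDDD: Ā=131.1932, payoff=9.8932, prob=0.005356
DUDD: Ā=117.1932, payoff=0.0000, prob=0.005356
UUDD: Ā=166.5377, payoff=45.2377, prob=0.023209
DDUD: Ā=106.5532, payoff=0.0000, prob=0.005356
UDUD: Ā=151.4177, payoff=30.1177, prob=0.023209
DUUD: Ā=137.4177, payoff=16.1177, prob=0.023209
UUUD: Ā=195.2778, payoff=73.9778, prob=0.100571
DDDU: Ā=98.4668, payoff=0.0000, prob=0.005356
UDDU: Ā=139.9265, payoff=18.6265, prob=0.023209
DUDU: Ā=125.9265, payoff=4.6265, prob=0.023209
UUDU: Ā=178.9482, payoff=57.6482, prob=0.100571
DDUU: Ā=115.2865, payoff=0.0000, prob=0.023209
UDUU: Ā=163.8282, payoff=42.5282, prob=0.100571
DUUU: Ā=149.8282, payoff=28.5282, prob=0.100571
UUUU: Ā=212.9138, payoff=91.6138, prob=0.435806
Price = Σ prob·payoff / R^4 = 63.025405 / 1.082432 = 58.2257

price = 58.2257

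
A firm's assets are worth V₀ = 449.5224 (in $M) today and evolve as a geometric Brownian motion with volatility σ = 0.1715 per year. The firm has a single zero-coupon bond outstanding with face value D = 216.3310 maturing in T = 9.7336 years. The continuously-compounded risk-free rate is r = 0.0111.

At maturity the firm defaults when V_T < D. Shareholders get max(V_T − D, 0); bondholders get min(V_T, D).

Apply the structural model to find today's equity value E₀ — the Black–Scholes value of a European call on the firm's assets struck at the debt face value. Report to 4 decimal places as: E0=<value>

Work the structural quantities from V₀ = 449.5224 against face 216.3310:
d₁ = [ln(V₀/D) + (r + σ²/2)T] / (σ√T)
   = [ln(449.5224/216.3310) + (0.0111 + 0.5·0.1715²)·9.7336] / (0.1715·√9.7336)
   = [0.731376 + 0.251186] / 0.535058 = 1.836366
d₂ = d₁ − σ√T = 1.836366 − 0.535058 = 1.301308
N(d₁) = 0.966848,  N(d₂) = 0.903424,  e^(−rT) = 0.897589
E₀ = V₀·N(d₁) − D·e^(−rT)·N(d₂)
   = 449.5224·0.966848 − 216.3310·0.897589·0.903424 = 259.196478

E0=259.1965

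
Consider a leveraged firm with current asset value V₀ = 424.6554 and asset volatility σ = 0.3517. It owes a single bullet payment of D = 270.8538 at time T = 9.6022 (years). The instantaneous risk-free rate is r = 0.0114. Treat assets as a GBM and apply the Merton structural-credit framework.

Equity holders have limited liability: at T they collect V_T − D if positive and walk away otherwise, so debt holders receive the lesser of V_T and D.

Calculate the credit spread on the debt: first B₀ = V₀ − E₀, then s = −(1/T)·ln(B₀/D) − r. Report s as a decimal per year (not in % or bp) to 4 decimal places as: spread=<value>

spread=0.0312

Apply the equity-as-call identities (strike 270.8538, horizon 9.6022 years):
d₁ = [ln(V₀/D) + (r + σ²/2)T] / (σ√T)
   = [ln(424.6554/270.8538) + (0.0114 + 0.5·0.3517²)·9.6022] / (0.3517·√9.6022)
   = [0.449699 + 0.703327] / 1.089827 = 1.057989
d₂ = d₁ − σ√T = 1.057989 − 1.089827 = -0.031838
N(d₁) = 0.854970,  N(d₂) = 0.487301,  e^(−rT) = 0.896313
E₀ = V₀·N(d₁) − D·e^(−rT)·N(d₂)
   = 424.6554·0.854970 − 270.8538·0.896313·0.487301 = 244.765647
B₀ = V₀ − E₀ = 424.6554 − 244.765647 = 179.889753
spread = −(1/T)·ln(B₀/D) − r = −(1/9.6022)·ln(179.889753/270.8538) − 0.0114 = 0.03121888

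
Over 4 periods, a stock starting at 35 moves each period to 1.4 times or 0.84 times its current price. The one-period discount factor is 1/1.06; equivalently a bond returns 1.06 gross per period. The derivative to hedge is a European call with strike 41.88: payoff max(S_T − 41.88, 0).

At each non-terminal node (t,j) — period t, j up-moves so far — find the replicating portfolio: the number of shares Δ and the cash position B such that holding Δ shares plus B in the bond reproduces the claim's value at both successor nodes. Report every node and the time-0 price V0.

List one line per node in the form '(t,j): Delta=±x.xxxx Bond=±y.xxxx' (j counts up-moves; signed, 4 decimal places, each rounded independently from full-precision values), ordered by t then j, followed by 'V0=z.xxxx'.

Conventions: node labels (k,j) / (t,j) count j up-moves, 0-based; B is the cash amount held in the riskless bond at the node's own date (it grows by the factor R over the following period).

No-arbitrage ⇒ martingale measure with p* = (R−d)/(u−d) = 0.3929.
Expiry values: V(4,0)=0.0000, V(4,1)=0.0000, V(4,2)=6.5242, V(4,3)=38.7936, V(4,4)=92.5760
  t=3,j=0: stock 20.7446 → up 29.0425 (V=0.0000), down 17.4255 (V=0.0000). Price 0.0000; hedge Δ=0.0000, bond B=0.0000.
  t=3,j=1: stock 34.5744 → up 48.4042 (V=6.5242), down 29.0425 (V=0.0000). Price 2.4180; hedge Δ=0.3370, bond B=-9.2323.
  t=3,j=2: stock 57.6240 → up 80.6736 (V=38.7936), down 48.4042 (V=6.5242). Price 18.1146; hedge Δ=1.0000, bond B=-39.5094.
  t=3,j=3: stock 96.0400 → up 134.4560 (V=92.5760), down 80.6736 (V=38.7936). Price 56.5306; hedge Δ=1.0000, bond B=-39.5094.
  t=2,j=0: stock 24.6960 → up 34.5744 (V=2.4180), down 20.7446 (V=0.0000). Price 0.8962; hedge Δ=0.1748, bond B=-3.4217.
  t=2,j=1: stock 41.1600 → up 57.6240 (V=18.1146), down 34.5744 (V=2.4180). Price 8.0986; hedge Δ=0.6810, bond B=-19.9310.
  t=2,j=2: stock 68.6000 → up 96.0400 (V=56.5306), down 57.6240 (V=18.1146). Price 31.3269; hedge Δ=1.0000, bond B=-37.2731.
  t=1,j=0: stock 29.4000 → up 41.1600 (V=8.0986), down 24.6960 (V=0.8962). Price 3.5148; hedge Δ=0.4375, bond B=-9.3467.
  t=1,j=1: stock 49.0000 → up 68.6000 (V=31.3269), down 41.1600 (V=8.0986). Price 16.2491; hedge Δ=0.8465, bond B=-25.2302.
  t=0,j=0: stock 35.0000 → up 49.0000 (V=16.2491), down 29.4000 (V=3.5148). Price 8.0354; hedge Δ=0.6497, bond B=-14.7044.
Verification: the root portfolio costs Δ(0,0)·S0 + B(0,0) = 8.0354, matching V0.

(0,0): Delta=0.6497 Bond=-14.7044
(1,0): Delta=0.4375 Bond=-9.3467
(1,1): Delta=0.8465 Bond=-25.2302
(2,0): Delta=0.1748 Bond=-3.4217
(2,1): Delta=0.6810 Bond=-19.9310
(2,2): Delta=1.0000 Bond=-37.2731
(3,0): Delta=0.0000 Bond=0.0000
(3,1): Delta=0.3370 Bond=-9.2323
(3,2): Delta=1.0000 Bond=-39.5094
(3,3): Delta=1.0000 Bond=-39.5094
V0=8.0354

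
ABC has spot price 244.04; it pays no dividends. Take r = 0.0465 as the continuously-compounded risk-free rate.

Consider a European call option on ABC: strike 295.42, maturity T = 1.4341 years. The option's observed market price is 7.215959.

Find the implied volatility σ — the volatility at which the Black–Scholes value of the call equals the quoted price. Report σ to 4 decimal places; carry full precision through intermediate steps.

At σ = 0.1549 the Black–Scholes value reproduces the quote:
σ√T = 0.1549·√1.4341 = 0.185499
d₁ = (ln(S/K) + (r+σ²/2)T) / (σ√T) = (ln(244.04/295.42) + (0.0465+0.1549²/2)·1.4341) / 0.185499 = (-0.191066 + 0.083891) / 0.185499 = -0.577769
d₂ = d₁ − σ√T = -0.577769 − 0.185499 = -0.763267
e^{−rT} = 0.935489
N(d₁) = 0.281710,  N(d₂) = 0.222652
V = S·N(d₁) − K·e^{−rT}·N(d₂) = 68.748560 − 61.532601 = 7.215959 (equal to the quote); since ∂V/∂σ > 0 for all σ, the implied volatility is unique

sigma = 0.1549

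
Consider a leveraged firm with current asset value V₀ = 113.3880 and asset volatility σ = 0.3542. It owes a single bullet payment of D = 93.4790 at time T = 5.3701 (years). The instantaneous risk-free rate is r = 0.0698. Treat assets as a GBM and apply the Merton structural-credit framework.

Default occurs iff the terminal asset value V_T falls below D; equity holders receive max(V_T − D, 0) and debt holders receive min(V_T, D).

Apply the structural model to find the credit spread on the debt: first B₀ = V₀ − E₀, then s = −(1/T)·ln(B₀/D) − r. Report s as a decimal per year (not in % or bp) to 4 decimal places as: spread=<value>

Apply the equity-as-call identities (strike 93.4790, horizon 5.3701 years):
d₁ = [ln(V₀/D) + (r + σ²/2)T] / (σ√T)
   = [ln(113.3880/93.4790) + (0.0698 + 0.5·0.3542²)·5.3701] / (0.3542·√5.3701)
   = [0.193079 + 0.711693] / 0.820805 = 1.102299
d₂ = d₁ − σ√T = 1.102299 − 0.820805 = 0.281494
N(d₁) = 0.864834,  N(d₂) = 0.610834,  e^(−rT) = 0.687404
E₀ = V₀·N(d₁) − D·e^(−rT)·N(d₂)
   = 113.3880·0.864834 − 93.4790·0.687404·0.610834 = 58.810911
B₀ = V₀ − E₀ = 113.3880 − 58.810911 = 54.577089
spread = −(1/T)·ln(B₀/D) − r = −(1/5.3701)·ln(54.577089/93.4790) − 0.0698 = 0.03040719

spread=0.0304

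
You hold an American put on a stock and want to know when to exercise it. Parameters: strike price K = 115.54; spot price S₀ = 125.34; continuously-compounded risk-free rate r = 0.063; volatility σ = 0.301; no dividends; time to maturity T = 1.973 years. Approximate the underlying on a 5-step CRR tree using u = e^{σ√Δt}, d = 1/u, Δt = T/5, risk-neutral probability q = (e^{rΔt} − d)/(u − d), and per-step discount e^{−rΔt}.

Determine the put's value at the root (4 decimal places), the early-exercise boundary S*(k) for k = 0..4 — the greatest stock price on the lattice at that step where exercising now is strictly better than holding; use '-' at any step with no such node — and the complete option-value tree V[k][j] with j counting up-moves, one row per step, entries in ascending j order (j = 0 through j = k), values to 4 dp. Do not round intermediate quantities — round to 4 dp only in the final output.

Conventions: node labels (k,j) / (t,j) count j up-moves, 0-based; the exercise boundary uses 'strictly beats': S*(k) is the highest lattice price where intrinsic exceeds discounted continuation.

price = 11.1927
boundary = - - 85.8731 71.0789 85.8731
tree:
11.1927
18.5551 4.9132
29.6669 9.1583 1.2178
44.4611 16.7196 2.5958 0.0000
56.7065 29.6669 5.5330 0.0000 0.0000
66.8423 44.4611 11.7935 0.0000 0.0000 0.0000

params: Δt=0.39460 u=1.20814 d=0.82772 q=0.51904 e^(-rΔt)=0.97545
t_5 payoffs: 66.8423 44.4611 11.7935 0.0000 0.0000 0.0000
t_4: node(4,0) S=58.8335 payoff=56.7065 vs cont=53.8696 → 56.7065 [stop]  node(4,1) S=85.8731 payoff=29.6669 vs cont=26.8300 → 29.6669 [stop]  node(4,2) S=125.3400 payoff=0.0000 vs cont=5.5330 → 5.5330 [wait]  node(4,3) S=182.9457 payoff=0.0000 vs cont=0.0000 → 0.0000 [wait]  node(4,4) S=267.0268 payoff=0.0000 vs cont=0.0000 → 0.0000 [wait]  ⇒ S*(4)=85.8731
t_3: node(3,0) S=71.0789 payoff=44.4611 vs cont=41.6242 → 44.4611 [stop]  node(3,1) S=103.7465 payoff=11.7935 vs cont=16.7196 → 16.7196 [wait]  node(3,2) S=151.4279 payoff=0.0000 vs cont=2.5958 → 2.5958 [wait]  node(3,3) S=221.0236 payoff=0.0000 vs cont=0.0000 → 0.0000 [wait]  ⇒ S*(3)=71.0789
t_2: node(2,0) S=85.8731 payoff=29.6669 vs cont=29.3241 → 29.6669 [stop]  node(2,1) S=125.3400 payoff=0.0000 vs cont=9.1583 → 9.1583 [wait]  node(2,2) S=182.9457 payoff=0.0000 vs cont=1.2178 → 1.2178 [wait]  ⇒ S*(2)=85.8731
t_1: node(1,0) S=103.7465 payoff=11.7935 vs cont=18.5551 → 18.5551 [wait]  node(1,1) S=151.4279 payoff=0.0000 vs cont=4.9132 → 4.9132 [wait]  ⇒ S*(1)=-
t_0: node(0,0) S=125.3400 payoff=0.0000 vs cont=11.1927 → 11.1927 [wait]  ⇒ S*(0)=-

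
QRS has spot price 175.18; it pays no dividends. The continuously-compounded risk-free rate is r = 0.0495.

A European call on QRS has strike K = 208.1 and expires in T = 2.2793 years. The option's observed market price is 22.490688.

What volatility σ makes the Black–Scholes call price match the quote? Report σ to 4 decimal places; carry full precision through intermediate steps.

sigma = 0.2547

At σ = 0.2547 the Black–Scholes value reproduces the quote:
σ√T = 0.2547·√2.2793 = 0.384530
d₁ = (ln(S/K) + (r+σ²/2)T) / (σ√T) = (ln(175.18/208.1) + (0.0495+0.2547²/2)·2.2793) / 0.384530 = (-0.172205 + 0.186757) / 0.384530 = 0.037844
d₂ = d₁ − σ√T = 0.037844 − 0.384530 = -0.346686
e^{−rT} = 0.893307
N(d₁) = 0.515094,  N(d₂) = 0.364414
V = S·N(d₁) − K·e^{−rT}·N(d₂) = 90.234157 − 67.743469 = 22.490688 (matching the quote); vega is positive throughout, so no other σ reproduces this price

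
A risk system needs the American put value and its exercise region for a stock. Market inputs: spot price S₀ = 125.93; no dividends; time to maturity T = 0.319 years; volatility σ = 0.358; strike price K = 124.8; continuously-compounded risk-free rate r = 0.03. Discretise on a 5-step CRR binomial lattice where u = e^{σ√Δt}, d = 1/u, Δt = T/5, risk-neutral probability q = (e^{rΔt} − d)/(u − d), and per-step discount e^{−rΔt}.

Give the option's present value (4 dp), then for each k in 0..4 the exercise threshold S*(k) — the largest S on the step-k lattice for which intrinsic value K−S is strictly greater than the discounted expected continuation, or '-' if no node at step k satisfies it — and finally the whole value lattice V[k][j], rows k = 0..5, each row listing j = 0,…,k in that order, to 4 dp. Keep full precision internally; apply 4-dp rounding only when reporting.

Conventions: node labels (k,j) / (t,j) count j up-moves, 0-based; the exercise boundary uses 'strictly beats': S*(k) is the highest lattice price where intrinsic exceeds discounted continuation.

Δt=0.06380  u=1.09464  d=0.91354  q=0.48799  discount=0.99809
step 5 (expiry): payoffs max(K−S,0) = 44.6743 28.7904 9.7577 0.0000 0.0000 0.0000
step 4: (k=4,j=0): S=87.7088, K−S=37.0912, hold=36.8526 ⇒ V=37.0912 exercise | (k=4,j=1): S=105.0960, K−S=19.7040, hold=19.4654 ⇒ V=19.7040 exercise | (k=4,j=2): S=125.9300, K−S=0.0000, hold=4.9865 ⇒ V=4.9865 continue | (k=4,j=3): S=150.8941, K−S=0.0000, hold=0.0000 ⇒ V=0.0000 continue | (k=4,j=4): S=180.8070, K−S=0.0000, hold=0.0000 ⇒ V=0.0000 continue  boundary S*=105.0960
step 3: (k=3,j=0): S=96.0096, K−S=28.7904, hold=28.5518 ⇒ V=28.7904 exercise | (k=3,j=1): S=115.0423, K−S=9.7577, hold=12.4981 ⇒ V=12.4981 continue | (k=3,j=2): S=137.8481, K−S=0.0000, hold=2.5483 ⇒ V=2.5483 continue | (k=3,j=3): S=165.1748, K−S=0.0000, hold=0.0000 ⇒ V=0.0000 continue  boundary S*=96.0096
step 2: (k=2,j=0): S=105.0960, K−S=19.7040, hold=20.8001 ⇒ V=20.8001 continue | (k=2,j=1): S=125.9300, K−S=0.0000, hold=7.6281 ⇒ V=7.6281 continue | (k=2,j=2): S=150.8941, K−S=0.0000, hold=1.3022 ⇒ V=1.3022 continue  boundary S*=-
step 1: (k=1,j=0): S=115.0423, K−S=9.7577, hold=14.3448 ⇒ V=14.3448 continue | (k=1,j=1): S=137.8481, K−S=0.0000, hold=4.5325 ⇒ V=4.5325 continue  boundary S*=-
step 0: (k=0,j=0): S=125.9300, K−S=0.0000, hold=9.5382 ⇒ V=9.5382 continue  boundary S*=-

price = 9.5382
boundary = - - - 96.0096 105.0960
tree:
9.5382
14.3448 4.5325
20.8001 7.6281 1.3022
28.7904 12.4981 2.5483 0.0000
37.0912 19.7040 4.9865 0.0000 0.0000
44.6743 28.7904 9.7577 0.0000 0.0000 0.0000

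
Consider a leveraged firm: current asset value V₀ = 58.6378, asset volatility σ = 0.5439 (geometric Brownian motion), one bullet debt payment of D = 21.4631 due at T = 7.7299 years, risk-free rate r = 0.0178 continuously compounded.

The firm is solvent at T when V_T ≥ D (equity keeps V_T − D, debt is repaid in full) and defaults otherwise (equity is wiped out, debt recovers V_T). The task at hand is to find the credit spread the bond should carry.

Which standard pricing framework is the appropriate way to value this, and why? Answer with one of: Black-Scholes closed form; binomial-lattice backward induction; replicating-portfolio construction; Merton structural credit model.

Key observation: the asked-for credit quantity lives on the firm's capital structure — asset value, asset volatility, debt face 21.4631 — which is the structural model's domain.

framework: Merton structural credit model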